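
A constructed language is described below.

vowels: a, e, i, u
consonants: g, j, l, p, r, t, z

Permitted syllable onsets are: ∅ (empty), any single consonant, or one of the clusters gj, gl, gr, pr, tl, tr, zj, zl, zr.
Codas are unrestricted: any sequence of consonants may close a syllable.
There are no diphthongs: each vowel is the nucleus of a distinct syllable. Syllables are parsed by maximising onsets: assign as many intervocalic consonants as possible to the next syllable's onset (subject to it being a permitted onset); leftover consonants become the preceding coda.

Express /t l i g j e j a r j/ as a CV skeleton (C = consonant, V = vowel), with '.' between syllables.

The vowels are i, e, a — 3 nuclei, so 3 syllables.
/i…e/ gap (V1→V2): /gj/ is a licit onset in full, so it all attaches to the next syllable.
/e…a/ gap (V2→V3): /j/ is a single consonant, so it becomes the next onset.
Putting it together: tli.gje.jarj.
Mapping each syllable to C/V: /tli/ → CCV, /gje/ → CCV, /jarj/ → CVCC.

CCV.CCV.CVCC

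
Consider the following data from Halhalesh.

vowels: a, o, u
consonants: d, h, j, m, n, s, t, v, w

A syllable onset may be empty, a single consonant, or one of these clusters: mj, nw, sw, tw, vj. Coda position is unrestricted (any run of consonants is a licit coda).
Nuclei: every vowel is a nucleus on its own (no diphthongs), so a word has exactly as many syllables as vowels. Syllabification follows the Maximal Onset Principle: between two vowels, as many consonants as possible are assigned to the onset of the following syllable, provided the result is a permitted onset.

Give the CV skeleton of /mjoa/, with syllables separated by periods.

Nuclei (vowels): o, a → 2 syllables.
σ1/σ2 boundary: hiatus — the boundary sits between the two vowels.
Result: mjo.a.
Mapping each syllable to C/V: /mjo/ → CCV, /a/ → V.

CCV.V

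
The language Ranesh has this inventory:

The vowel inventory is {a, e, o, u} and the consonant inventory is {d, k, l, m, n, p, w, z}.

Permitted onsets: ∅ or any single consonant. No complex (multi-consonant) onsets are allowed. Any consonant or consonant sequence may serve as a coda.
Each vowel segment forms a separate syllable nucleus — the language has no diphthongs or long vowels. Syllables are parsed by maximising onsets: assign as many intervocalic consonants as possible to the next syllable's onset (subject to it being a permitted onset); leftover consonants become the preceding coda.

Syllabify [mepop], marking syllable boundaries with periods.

me.pop

The vowels are e, o — 2 nuclei, so 2 syllables.
σ1/σ2 boundary: just /p/ — single C goes to the following onset.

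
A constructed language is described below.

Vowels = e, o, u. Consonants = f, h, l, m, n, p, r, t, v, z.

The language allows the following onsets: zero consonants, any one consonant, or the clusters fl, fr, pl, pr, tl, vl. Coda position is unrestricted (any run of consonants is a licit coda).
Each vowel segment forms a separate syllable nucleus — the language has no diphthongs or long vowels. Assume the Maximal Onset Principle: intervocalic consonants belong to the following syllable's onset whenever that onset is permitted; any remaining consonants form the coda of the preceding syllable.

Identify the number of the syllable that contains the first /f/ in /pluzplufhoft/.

2

The vowels are u, u, o — 3 nuclei, so 3 syllables.
Between /u/ (V1) and /u/ (V2): /zpl/ splits as /z/ + /pl/ (/pl/ is the longest suffix that is a licit onset).
Between /u/ (V2) and /o/ (V3): /fh/ splits as /f/ + /h/ (/h/ is the longest suffix that is a licit onset).
Result: pluz.pluf.hoft.
The first /f/ is in the coda of syllable 2 (/pluf/).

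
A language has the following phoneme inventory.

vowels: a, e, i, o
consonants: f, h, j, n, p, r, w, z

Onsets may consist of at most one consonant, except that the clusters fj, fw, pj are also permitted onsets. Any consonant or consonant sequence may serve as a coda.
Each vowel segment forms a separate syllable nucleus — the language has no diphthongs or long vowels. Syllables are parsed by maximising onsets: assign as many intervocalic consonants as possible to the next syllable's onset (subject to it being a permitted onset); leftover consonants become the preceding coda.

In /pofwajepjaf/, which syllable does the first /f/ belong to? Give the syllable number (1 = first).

Vowels present: o, a, e, a; each is a nucleus, giving 4 syllables.
σ1/σ2 boundary: /fw/ — entire cluster is a permitted onset → onset /fw/, coda ∅.
σ2/σ3 boundary: /j/ → onset of the next syllable (single consonants are always licit onsets).
σ3/σ4 boundary: /pj/ is a licit onset in full, so it all attaches to the next syllable.
Putting it together: po.fwa.je.pjaf.
The first /f/ is in the onset of syllable 2 (/fwa/).

2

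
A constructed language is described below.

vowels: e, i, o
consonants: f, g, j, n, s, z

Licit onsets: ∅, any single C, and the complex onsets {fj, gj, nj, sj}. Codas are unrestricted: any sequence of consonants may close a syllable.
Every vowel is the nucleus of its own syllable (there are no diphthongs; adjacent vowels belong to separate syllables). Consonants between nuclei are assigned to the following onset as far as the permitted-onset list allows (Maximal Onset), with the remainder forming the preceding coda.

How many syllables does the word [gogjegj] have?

2

Nuclei (vowels): o, e → 2 syllables.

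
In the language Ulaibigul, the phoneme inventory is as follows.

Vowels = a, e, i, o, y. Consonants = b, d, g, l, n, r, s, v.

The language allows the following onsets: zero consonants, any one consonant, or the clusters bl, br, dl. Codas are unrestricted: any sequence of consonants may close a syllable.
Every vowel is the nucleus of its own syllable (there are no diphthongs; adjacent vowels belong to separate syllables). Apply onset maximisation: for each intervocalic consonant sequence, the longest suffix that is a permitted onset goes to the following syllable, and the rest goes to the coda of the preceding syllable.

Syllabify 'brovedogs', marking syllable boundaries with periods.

The vowels are o, e, o — 3 nuclei, so 3 syllables.
/o…e/ gap (V1→V2): /v/ → onset of the next syllable (single consonants are always licit onsets).
/e…o/ gap (V2→V3): /d/ → onset of the next syllable (single consonants are always licit onsets).

bro.ve.dogs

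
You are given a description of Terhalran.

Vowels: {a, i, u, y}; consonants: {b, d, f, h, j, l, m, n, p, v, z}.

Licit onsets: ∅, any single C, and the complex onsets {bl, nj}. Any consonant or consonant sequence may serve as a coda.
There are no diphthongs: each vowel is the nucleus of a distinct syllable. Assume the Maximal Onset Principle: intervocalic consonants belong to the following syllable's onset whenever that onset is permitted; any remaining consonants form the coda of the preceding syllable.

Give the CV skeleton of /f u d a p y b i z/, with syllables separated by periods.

Vowels present: u, a, y, i; each is a nucleus, giving 4 syllables.
Between /u/ (V1) and /a/ (V2): /d/ is a single consonant, so it becomes the next onset.
Between /a/ (V2) and /y/ (V3): /p/ is a single consonant, so it becomes the next onset.
Between /y/ (V3) and /i/ (V4): just /b/ — single C goes to the following onset.
Putting it together: fu.da.py.biz.
Mapping each syllable to C/V: /fu/ → CV, /da/ → CV, /py/ → CV, /biz/ → CVC.

CV.CV.CV.CVC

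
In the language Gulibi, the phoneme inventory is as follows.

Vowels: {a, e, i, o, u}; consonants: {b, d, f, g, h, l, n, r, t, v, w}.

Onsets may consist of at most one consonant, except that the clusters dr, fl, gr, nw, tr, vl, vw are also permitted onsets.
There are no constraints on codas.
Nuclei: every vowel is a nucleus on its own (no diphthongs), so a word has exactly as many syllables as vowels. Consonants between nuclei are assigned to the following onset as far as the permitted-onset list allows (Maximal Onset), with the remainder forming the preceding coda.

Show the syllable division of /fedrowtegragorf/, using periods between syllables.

fe.drow.te.gra.gorf

The vowels are e, o, e, a, o — 5 nuclei, so 5 syllables.
Between /e/ (V1) and /o/ (V2): /dr/ is a licit onset in full, so it all attaches to the next syllable.
Between /o/ (V2) and /e/ (V3): /wt/ splits as /w/ + /t/ (/t/ is the longest suffix that is a licit onset).
Between /e/ (V3) and /a/ (V4): /gr/ — entire cluster is a permitted onset → onset /gr/, coda ∅.
Between /a/ (V4) and /o/ (V5): just /g/ — single C goes to the following onset.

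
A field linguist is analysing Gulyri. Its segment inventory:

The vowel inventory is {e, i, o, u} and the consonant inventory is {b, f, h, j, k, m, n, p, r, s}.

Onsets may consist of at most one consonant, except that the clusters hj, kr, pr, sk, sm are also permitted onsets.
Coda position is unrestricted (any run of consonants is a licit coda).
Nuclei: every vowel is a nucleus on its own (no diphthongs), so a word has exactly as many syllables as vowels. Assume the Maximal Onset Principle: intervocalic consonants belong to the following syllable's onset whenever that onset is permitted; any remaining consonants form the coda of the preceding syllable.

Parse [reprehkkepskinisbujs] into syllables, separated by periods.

re.prehk.kep.ski.nis.bujs

Nuclei (vowels): e, e, e, i, i, u → 6 syllables.
V1 /e/ – V2 /e/: /pr/ is a licit onset in full, so it all attaches to the next syllable.
V2 /e/ – V3 /e/: /hkk/; trying suffixes from longest down, /k/ is the first permitted one, so coda /hk/ | onset /k/.
V3 /e/ – V4 /i/: /psk/ splits as /p/ + /sk/ (/sk/ is the longest suffix that is a licit onset).
V4 /i/ – V5 /i/: just /n/ — single C goes to the following onset.
V5 /i/ – V6 /u/: /sb/; trying suffixes from longest down, /b/ is the first permitted one, so coda /s/ | onset /b/.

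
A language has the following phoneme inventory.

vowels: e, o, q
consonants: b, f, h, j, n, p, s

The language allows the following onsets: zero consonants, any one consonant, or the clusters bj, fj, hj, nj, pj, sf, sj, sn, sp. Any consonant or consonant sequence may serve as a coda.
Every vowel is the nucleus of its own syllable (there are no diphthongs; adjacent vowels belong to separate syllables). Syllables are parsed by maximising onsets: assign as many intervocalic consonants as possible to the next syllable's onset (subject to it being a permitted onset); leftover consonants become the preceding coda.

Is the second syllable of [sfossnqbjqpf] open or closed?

The vowels are o, q, q — 3 nuclei, so 3 syllables.
/o…q/ gap (V1→V2): /ssn/ splits as /s/ + /sn/ (/sn/ is the longest suffix that is a licit onset).
/q…q/ gap (V2→V3): /bj/ — entire cluster is a permitted onset → onset /bj/, coda ∅.
Putting it together: sfos.snq.bjqpf.
Syllable 2 is /snq/; it ends in its nucleus with no coda, so it is open.

open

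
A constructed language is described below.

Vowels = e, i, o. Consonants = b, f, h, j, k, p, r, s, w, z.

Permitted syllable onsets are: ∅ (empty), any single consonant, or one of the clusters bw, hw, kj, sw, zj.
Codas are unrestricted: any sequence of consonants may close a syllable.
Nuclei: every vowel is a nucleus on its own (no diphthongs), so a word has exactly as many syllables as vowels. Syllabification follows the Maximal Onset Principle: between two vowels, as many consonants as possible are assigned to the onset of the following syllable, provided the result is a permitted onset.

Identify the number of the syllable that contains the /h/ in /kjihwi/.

The vowels are i, i — 2 nuclei, so 2 syllables.
/i…i/ gap (V1→V2): /hw/ is a licit onset in full, so it all attaches to the next syllable.
Result: kji.hwi.
The /h/ is in the onset of syllable 2 (/hwi/).

2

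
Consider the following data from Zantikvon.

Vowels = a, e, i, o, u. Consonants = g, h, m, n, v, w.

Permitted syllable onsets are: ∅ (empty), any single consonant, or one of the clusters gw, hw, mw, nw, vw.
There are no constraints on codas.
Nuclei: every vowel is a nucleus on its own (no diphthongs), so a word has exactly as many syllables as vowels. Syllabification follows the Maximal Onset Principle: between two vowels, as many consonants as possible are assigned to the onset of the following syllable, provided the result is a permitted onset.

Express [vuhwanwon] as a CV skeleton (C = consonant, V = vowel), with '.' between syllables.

The vowels are u, a, o — 3 nuclei, so 3 syllables.
σ1/σ2 boundary: /hw/ is a licit onset in full, so it all attaches to the next syllable.
σ2/σ3 boundary: /nw/ is a licit onset in full, so it all attaches to the next syllable.
Syllabification: vu.hwa.nwon.
Mapping each syllable to C/V: /vu/ → CV, /hwa/ → CCV, /nwon/ → CCVC.

CV.CCV.CCVC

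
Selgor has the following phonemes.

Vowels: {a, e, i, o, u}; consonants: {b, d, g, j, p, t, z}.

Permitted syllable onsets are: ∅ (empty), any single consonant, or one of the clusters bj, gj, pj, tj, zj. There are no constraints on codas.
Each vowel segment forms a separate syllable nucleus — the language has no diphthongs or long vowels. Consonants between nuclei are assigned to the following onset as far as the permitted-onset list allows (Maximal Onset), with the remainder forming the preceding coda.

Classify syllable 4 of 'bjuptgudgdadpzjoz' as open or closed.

The vowels are u, u, a, o — 4 nuclei, so 4 syllables.
σ1/σ2 boundary: /ptg/; trying suffixes from longest down, /g/ is the first permitted one, so coda /pt/ | onset /g/.
σ2/σ3 boundary: /dgd/ — longest licit onset from the right is /d/, leaving /dg/ as coda.
σ3/σ4 boundary: cluster /dpzj/ — the longest permitted-onset suffix is /zj/; onset = /zj/, preceding coda = /dp/.
Putting it together: bjupt.gudg.dadp.zjoz.
Syllable 4 is /zjoz/ with coda /z/, so it is closed.

closed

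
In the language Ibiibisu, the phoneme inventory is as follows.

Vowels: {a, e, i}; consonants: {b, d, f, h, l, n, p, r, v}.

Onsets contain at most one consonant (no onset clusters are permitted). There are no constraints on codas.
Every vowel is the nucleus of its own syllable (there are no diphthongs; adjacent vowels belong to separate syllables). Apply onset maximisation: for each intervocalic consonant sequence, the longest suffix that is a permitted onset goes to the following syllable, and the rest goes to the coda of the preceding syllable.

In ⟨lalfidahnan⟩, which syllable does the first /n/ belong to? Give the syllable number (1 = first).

4

The vowels are a, i, a, a — 4 nuclei, so 4 syllables.
Between /a/ (V1) and /i/ (V2): /lf/ — longest licit onset from the right is /f/, leaving /l/ as coda.
Between /i/ (V2) and /a/ (V3): /d/ is a single consonant, so it becomes the next onset.
Between /a/ (V3) and /a/ (V4): /hn/ — longest licit onset from the right is /n/, leaving /h/ as coda.
So the parse is lal.fi.dah.nan.
The first /n/ is in the onset of syllable 4 (/nan/).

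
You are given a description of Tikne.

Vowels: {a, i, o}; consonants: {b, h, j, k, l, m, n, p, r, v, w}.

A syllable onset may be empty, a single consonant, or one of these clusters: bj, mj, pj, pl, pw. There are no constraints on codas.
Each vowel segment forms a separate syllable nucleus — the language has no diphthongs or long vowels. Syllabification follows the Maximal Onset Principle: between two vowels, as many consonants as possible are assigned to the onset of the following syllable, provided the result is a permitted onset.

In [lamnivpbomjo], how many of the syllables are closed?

Nuclei (vowels): a, i, o, o → 4 syllables.
Between /a/ (V1) and /i/ (V2): /mn/; trying suffixes from longest down, /n/ is the first permitted one, so coda /m/ | onset /n/.
Between /i/ (V2) and /o/ (V3): /vpb/ — longest licit onset from the right is /b/, leaving /vp/ as coda.
Between /o/ (V3) and /o/ (V4): cluster /mj/ — /mj/ is itself a permitted onset, so the whole cluster goes right; preceding coda = ∅.
Result: lam.nivp.bo.mjo.
Classifying each syllable: /lam/ (closed), /nivp/ (closed), /bo/ (open), /mjo/ (open).
Closed syllables: 2.

2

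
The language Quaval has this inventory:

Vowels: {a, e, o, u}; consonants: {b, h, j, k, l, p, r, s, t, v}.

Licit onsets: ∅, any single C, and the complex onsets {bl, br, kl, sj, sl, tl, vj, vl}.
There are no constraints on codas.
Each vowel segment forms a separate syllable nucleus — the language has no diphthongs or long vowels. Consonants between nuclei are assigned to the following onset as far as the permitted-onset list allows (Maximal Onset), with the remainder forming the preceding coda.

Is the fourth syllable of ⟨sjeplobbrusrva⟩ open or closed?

The vowels are e, o, u, a — 4 nuclei, so 4 syllables.
Between /e/ (V1) and /o/ (V2): cluster /pl/ — the longest permitted-onset suffix is /l/; onset = /l/, preceding coda = /p/.
Between /o/ (V2) and /u/ (V3): /bbr/; trying suffixes from longest down, /br/ is the first permitted one, so coda /b/ | onset /br/.
Between /u/ (V3) and /a/ (V4): /srv/ — longest licit onset from the right is /v/, leaving /sr/ as coda.
So the parse is sjep.lob.brusr.va.
Syllable 4 is /va/; it ends in its nucleus with no coda, so it is open.

open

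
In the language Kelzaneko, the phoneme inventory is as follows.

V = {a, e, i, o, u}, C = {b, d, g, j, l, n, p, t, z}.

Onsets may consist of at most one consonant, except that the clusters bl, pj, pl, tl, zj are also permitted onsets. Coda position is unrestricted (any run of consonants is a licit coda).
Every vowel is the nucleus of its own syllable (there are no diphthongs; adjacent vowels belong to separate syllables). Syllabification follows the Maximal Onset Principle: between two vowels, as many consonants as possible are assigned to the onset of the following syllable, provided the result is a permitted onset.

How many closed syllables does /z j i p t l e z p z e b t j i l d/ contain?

4

The vowels are i, e, e, i — 4 nuclei, so 4 syllables.
V1 /i/ – V2 /e/: cluster /ptl/ — the longest permitted-onset suffix is /tl/; onset = /tl/, preceding coda = /p/.
V2 /e/ – V3 /e/: /zpz/; trying suffixes from longest down, /z/ is the first permitted one, so coda /zp/ | onset /z/.
V3 /e/ – V4 /i/: /btj/; trying suffixes from longest down, /j/ is the first permitted one, so coda /bt/ | onset /j/.
So the parse is zjip.tlezp.zebt.jild.
Classifying each syllable: /zjip/ (closed), /tlezp/ (closed), /zebt/ (closed), /jild/ (closed).
Closed syllables: 4.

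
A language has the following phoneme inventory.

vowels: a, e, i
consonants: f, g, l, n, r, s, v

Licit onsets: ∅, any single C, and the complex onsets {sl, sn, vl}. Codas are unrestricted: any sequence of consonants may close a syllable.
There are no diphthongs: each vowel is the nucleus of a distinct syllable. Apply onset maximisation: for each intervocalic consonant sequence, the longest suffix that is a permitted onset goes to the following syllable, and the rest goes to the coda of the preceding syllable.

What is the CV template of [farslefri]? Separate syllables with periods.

Nuclei (vowels): a, e, i → 3 syllables.
/a…e/ gap (V1→V2): /rsl/ splits as /r/ + /sl/ (/sl/ is the longest suffix that is a licit onset).
/e…i/ gap (V2→V3): /fr/ splits as /f/ + /r/ (/r/ is the longest suffix that is a licit onset).
So the parse is far.slef.ri.
Mapping each syllable to C/V: /far/ → CVC, /slef/ → CCVC, /ri/ → CV.

CVC.CCVC.CV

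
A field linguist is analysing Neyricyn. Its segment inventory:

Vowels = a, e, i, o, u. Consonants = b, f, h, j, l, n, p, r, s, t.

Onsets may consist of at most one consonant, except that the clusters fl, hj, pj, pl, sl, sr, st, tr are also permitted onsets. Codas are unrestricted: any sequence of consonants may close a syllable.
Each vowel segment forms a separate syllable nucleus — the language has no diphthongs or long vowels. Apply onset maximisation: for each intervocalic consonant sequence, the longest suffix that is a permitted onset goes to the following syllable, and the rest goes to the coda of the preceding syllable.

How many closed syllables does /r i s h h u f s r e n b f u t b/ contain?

Vowels present: i, u, e, u; each is a nucleus, giving 4 syllables.
Between /i/ (V1) and /u/ (V2): /shh/; trying suffixes from longest down, /h/ is the first permitted one, so coda /sh/ | onset /h/.
Between /u/ (V2) and /e/ (V3): cluster /fsr/ — the longest permitted-onset suffix is /sr/; onset = /sr/, preceding coda = /f/.
Between /e/ (V3) and /u/ (V4): /nbf/ splits as /nb/ + /f/ (/f/ is the longest suffix that is a licit onset).
So the parse is rish.huf.srenb.futb.
Classifying each syllable: /rish/ (closed), /huf/ (closed), /srenb/ (closed), /futb/ (closed).
Closed syllables: 4.

4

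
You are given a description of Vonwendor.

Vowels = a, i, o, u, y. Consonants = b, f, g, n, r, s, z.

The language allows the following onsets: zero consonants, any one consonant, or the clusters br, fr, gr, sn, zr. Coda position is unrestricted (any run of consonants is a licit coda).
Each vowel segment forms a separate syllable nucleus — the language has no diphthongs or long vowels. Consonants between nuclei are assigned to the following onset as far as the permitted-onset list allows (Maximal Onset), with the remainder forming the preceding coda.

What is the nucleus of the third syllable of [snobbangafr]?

a

Nuclei (vowels): o, a, a → 3 syllables.
The third nucleus (vowel 3 from the left) is /a/.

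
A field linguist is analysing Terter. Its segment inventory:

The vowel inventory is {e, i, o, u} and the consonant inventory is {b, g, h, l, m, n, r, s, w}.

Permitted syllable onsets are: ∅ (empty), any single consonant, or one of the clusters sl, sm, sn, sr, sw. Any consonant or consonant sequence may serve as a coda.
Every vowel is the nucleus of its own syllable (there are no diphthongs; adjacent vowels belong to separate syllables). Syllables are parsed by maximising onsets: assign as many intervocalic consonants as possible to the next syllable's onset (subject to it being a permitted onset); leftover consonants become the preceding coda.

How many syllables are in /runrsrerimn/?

The vowels are u, e, i — 3 nuclei, so 3 syllables.

3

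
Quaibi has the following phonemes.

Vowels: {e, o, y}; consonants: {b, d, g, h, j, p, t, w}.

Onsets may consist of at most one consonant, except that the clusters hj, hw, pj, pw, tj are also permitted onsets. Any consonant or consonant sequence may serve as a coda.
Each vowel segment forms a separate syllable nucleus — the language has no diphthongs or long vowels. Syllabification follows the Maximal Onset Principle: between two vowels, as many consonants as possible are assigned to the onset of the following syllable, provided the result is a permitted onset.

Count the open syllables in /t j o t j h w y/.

Vowels present: o, y; each is a nucleus, giving 2 syllables.
Between /o/ (V1) and /y/ (V2): cluster /tjhw/ — the longest permitted-onset suffix is /hw/; onset = /hw/, preceding coda = /tj/.
Result: tjotj.hwy.
Classifying each syllable: /tjotj/ (closed), /hwy/ (open).
Open syllables: 1.

1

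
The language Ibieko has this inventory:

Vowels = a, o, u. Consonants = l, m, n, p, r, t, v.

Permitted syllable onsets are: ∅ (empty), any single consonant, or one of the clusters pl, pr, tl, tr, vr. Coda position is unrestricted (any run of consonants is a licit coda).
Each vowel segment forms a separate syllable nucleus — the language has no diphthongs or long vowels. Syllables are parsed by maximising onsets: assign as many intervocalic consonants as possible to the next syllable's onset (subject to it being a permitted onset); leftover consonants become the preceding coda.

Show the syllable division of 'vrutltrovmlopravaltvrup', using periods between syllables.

Vowels present: u, o, o, a, a, u; each is a nucleus, giving 6 syllables.
Between /u/ (V1) and /o/ (V2): /tltr/; trying suffixes from longest down, /tr/ is the first permitted one, so coda /tl/ | onset /tr/.
Between /o/ (V2) and /o/ (V3): /vml/ splits as /vm/ + /l/ (/l/ is the longest suffix that is a licit onset).
Between /o/ (V3) and /a/ (V4): cluster /pr/ — /pr/ is itself a permitted onset, so the whole cluster goes right; preceding coda = ∅.
Between /a/ (V4) and /a/ (V5): just /v/ — single C goes to the following onset.
Between /a/ (V5) and /u/ (V6): /ltvr/ splits as /lt/ + /vr/ (/vr/ is the longest suffix that is a licit onset).

vrutl.trovm.lo.pra.valt.vrup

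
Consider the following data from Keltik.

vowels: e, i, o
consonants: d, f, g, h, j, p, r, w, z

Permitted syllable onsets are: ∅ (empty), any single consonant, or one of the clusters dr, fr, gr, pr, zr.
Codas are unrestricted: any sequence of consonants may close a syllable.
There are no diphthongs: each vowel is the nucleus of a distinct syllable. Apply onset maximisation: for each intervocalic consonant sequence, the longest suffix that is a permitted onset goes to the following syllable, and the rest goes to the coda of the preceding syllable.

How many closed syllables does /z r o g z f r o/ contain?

The vowels are o, o — 2 nuclei, so 2 syllables.
/o…o/ gap (V1→V2): cluster /gzfr/ — the longest permitted-onset suffix is /fr/; onset = /fr/, preceding coda = /gz/.
So the parse is zrogz.fro.
Classifying each syllable: /zrogz/ (closed), /fro/ (open).
Closed syllables: 1.

1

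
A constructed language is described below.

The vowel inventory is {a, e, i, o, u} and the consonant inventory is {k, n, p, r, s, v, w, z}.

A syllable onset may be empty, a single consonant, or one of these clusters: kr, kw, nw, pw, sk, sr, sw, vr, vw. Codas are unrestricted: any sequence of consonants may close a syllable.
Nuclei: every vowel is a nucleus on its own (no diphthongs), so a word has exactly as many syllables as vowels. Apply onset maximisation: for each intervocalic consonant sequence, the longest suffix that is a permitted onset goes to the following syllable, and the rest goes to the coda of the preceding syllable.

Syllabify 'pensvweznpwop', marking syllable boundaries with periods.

pens.vwezn.pwop

The vowels are e, e, o — 3 nuclei, so 3 syllables.
Between /e/ (V1) and /e/ (V2): /nsvw/; trying suffixes from longest down, /vw/ is the first permitted one, so coda /ns/ | onset /vw/.
Between /e/ (V2) and /o/ (V3): /znpw/; trying suffixes from longest down, /pw/ is the first permitted one, so coda /zn/ | onset /pw/.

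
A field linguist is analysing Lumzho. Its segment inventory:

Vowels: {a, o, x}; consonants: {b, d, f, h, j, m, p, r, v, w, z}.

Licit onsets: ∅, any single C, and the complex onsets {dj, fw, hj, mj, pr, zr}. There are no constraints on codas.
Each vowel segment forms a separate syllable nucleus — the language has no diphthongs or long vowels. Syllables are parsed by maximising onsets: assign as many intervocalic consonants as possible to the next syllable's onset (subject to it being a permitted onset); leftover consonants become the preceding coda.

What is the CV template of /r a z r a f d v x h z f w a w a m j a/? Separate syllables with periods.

Nuclei (vowels): a, a, x, a, a, a → 6 syllables.
/a…a/ gap (V1→V2): cluster /zr/ — /zr/ is itself a permitted onset, so the whole cluster goes right; preceding coda = ∅.
/a…x/ gap (V2→V3): cluster /fdv/ — the longest permitted-onset suffix is /v/; onset = /v/, preceding coda = /fd/.
/x…a/ gap (V3→V4): /hzfw/ — longest licit onset from the right is /fw/, leaving /hz/ as coda.
/a…a/ gap (V4→V5): /w/ is a single consonant, so it becomes the next onset.
/a…a/ gap (V5→V6): /mj/ — entire cluster is a permitted onset → onset /mj/, coda ∅.
Syllabification: ra.zrafd.vxhz.fwa.wa.mja.
Mapping each syllable to C/V: /ra/ → CV, /zrafd/ → CCVCC, /vxhz/ → CVCC, /fwa/ → CCV, /wa/ → CV, /mja/ → CCV.

CV.CCVCC.CVCC.CCV.CV.CCV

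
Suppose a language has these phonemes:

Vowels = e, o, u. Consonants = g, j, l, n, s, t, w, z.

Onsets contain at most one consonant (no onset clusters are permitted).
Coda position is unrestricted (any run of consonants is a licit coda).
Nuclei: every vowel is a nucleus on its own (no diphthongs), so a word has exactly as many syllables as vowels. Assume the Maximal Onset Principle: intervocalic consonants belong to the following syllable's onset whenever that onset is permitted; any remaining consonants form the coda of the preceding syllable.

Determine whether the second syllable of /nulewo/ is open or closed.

The vowels are u, e, o — 3 nuclei, so 3 syllables.
V1 /u/ – V2 /e/: /l/ → onset of the next syllable (single consonants are always licit onsets).
V2 /e/ – V3 /o/: /w/ → onset of the next syllable (single consonants are always licit onsets).
Result: nu.le.wo.
Syllable 2 is /le/; it ends in its nucleus with no coda, so it is open.

open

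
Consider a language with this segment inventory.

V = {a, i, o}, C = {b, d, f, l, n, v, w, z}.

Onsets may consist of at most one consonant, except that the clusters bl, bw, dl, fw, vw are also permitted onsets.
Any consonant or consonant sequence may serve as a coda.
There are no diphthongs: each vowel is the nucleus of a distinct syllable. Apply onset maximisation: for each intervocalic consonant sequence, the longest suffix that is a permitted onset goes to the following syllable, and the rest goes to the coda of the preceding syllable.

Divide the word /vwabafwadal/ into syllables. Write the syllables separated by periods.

vwa.ba.fwa.dal

The vowels are a, a, a, a — 4 nuclei, so 4 syllables.
/a…a/ gap (V1→V2): just /b/ — single C goes to the following onset.
/a…a/ gap (V2→V3): cluster /fw/ — /fw/ is itself a permitted onset, so the whole cluster goes right; preceding coda = ∅.
/a…a/ gap (V3→V4): just /d/ — single C goes to the following onset.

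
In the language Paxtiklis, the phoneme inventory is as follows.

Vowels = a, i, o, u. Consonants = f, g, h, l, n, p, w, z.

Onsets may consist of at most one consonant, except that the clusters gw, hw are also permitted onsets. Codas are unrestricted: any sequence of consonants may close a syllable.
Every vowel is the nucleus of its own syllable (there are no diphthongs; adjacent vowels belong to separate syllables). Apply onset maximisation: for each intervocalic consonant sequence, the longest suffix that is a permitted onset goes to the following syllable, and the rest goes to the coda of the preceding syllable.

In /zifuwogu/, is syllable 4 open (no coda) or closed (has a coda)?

Vowels present: i, u, o, u; each is a nucleus, giving 4 syllables.
V1 /i/ – V2 /u/: just /f/ — single C goes to the following onset.
V2 /u/ – V3 /o/: /w/ → onset of the next syllable (single consonants are always licit onsets).
V3 /o/ – V4 /u/: just /g/ — single C goes to the following onset.
Result: zi.fu.wo.gu.
Syllable 4 is /gu/; it ends in its nucleus with no coda, so it is open.

open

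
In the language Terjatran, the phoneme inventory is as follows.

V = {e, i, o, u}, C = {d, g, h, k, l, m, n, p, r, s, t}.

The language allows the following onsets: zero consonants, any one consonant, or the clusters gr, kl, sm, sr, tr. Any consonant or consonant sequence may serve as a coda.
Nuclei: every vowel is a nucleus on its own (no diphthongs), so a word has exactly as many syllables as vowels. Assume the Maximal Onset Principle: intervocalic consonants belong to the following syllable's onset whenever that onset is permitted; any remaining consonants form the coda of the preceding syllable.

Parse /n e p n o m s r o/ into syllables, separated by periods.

Vowels present: e, o, o; each is a nucleus, giving 3 syllables.
σ1/σ2 boundary: /pn/ — longest licit onset from the right is /n/, leaving /p/ as coda.
σ2/σ3 boundary: /msr/ — longest licit onset from the right is /sr/, leaving /m/ as coda.

nep.nom.sro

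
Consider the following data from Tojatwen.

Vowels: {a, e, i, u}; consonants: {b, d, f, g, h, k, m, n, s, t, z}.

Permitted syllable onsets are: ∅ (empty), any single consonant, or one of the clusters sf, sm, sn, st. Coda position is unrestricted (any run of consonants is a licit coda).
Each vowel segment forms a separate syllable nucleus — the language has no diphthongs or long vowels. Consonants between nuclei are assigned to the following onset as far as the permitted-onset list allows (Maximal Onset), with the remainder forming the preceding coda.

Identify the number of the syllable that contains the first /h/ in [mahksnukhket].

1

Vowels present: a, u, e; each is a nucleus, giving 3 syllables.
σ1/σ2 boundary: /hksn/ — longest licit onset from the right is /sn/, leaving /hk/ as coda.
σ2/σ3 boundary: cluster /khk/ — the longest permitted-onset suffix is /k/; onset = /k/, preceding coda = /kh/.
Putting it together: mahk.snukh.ket.
The first /h/ is in the coda of syllable 1 (/mahk/).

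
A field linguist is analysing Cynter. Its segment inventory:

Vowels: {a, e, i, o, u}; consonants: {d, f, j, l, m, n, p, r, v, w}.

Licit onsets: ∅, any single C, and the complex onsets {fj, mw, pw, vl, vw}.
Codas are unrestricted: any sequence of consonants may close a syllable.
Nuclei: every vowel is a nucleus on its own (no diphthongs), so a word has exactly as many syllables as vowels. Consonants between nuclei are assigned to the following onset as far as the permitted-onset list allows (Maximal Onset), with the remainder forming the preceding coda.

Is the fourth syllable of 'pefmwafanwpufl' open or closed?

closed

Vowels present: e, a, a, u; each is a nucleus, giving 4 syllables.
V1 /e/ – V2 /a/: /fmw/; trying suffixes from longest down, /mw/ is the first permitted one, so coda /f/ | onset /mw/.
V2 /a/ – V3 /a/: just /f/ — single C goes to the following onset.
V3 /a/ – V4 /u/: /nwp/; trying suffixes from longest down, /p/ is the first permitted one, so coda /nw/ | onset /p/.
Result: pef.mwa.fanw.pufl.
Syllable 4 is /pufl/ with coda /fl/, so it is closed.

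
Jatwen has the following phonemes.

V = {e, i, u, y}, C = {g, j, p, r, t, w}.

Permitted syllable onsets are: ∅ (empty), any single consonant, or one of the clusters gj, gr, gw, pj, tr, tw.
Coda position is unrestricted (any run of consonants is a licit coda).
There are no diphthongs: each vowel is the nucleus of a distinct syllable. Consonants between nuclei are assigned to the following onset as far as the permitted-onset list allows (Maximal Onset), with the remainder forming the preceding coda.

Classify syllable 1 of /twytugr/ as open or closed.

open

Nuclei (vowels): y, u → 2 syllables.
σ1/σ2 boundary: /t/ is a single consonant, so it becomes the next onset.
Syllabification: twy.tugr.
Syllable 1 is /twy/; it ends in its nucleus with no coda, so it is open.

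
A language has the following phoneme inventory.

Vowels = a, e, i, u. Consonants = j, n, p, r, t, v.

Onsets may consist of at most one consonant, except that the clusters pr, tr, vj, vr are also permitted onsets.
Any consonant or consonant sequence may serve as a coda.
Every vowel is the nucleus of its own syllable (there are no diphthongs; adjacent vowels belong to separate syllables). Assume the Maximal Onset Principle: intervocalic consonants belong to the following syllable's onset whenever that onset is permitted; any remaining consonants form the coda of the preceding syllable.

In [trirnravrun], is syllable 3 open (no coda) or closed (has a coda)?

closed

The vowels are i, a, u — 3 nuclei, so 3 syllables.
/i…a/ gap (V1→V2): /rnr/ splits as /rn/ + /r/ (/r/ is the longest suffix that is a licit onset).
/a…u/ gap (V2→V3): /vr/ is a licit onset in full, so it all attaches to the next syllable.
Result: trirn.ra.vrun.
Syllable 3 is /vrun/ with coda /n/, so it is closed.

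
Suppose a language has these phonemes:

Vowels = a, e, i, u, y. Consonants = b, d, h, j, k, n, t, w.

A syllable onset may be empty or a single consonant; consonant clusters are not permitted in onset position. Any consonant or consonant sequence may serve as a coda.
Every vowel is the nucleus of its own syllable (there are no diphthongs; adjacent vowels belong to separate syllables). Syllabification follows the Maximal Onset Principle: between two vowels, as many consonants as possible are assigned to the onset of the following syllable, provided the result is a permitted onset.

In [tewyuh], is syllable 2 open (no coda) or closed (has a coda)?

open

Vowels present: e, y, u; each is a nucleus, giving 3 syllables.
σ1/σ2 boundary: /w/ is a single consonant, so it becomes the next onset.
σ2/σ3 boundary: no consonants, so the boundary falls immediately after /y/.
Result: te.wy.uh.
Syllable 2 is /wy/; it ends in its nucleus with no coda, so it is open.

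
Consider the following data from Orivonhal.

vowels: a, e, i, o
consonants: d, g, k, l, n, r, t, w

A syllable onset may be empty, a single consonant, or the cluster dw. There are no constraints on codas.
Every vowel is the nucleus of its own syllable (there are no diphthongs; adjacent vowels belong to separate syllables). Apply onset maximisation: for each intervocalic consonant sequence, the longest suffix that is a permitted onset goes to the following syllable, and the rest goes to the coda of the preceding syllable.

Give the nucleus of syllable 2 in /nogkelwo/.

e

Vowels present: o, e, o; each is a nucleus, giving 3 syllables.
The second nucleus (vowel 2 from the left) is /e/.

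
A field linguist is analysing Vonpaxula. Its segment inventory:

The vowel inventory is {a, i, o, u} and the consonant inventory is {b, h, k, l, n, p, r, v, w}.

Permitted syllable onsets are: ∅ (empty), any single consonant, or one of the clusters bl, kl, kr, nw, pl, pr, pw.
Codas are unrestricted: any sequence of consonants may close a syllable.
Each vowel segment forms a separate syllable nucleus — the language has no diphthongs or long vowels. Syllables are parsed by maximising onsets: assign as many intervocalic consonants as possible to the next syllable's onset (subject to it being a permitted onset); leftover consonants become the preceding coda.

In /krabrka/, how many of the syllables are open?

The vowels are a, a — 2 nuclei, so 2 syllables.
/a…a/ gap (V1→V2): /brk/ splits as /br/ + /k/ (/k/ is the longest suffix that is a licit onset).
So the parse is krabr.ka.
Classifying each syllable: /krabr/ (closed), /ka/ (open).
Open syllables: 1.

1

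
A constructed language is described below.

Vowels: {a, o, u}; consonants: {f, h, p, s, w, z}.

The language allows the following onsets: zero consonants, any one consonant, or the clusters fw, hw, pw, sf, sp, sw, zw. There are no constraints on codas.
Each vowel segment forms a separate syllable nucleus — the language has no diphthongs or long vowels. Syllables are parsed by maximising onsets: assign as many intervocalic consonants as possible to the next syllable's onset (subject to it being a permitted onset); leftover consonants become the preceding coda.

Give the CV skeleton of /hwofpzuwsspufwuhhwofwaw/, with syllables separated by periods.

The vowels are o, u, u, u, o, a — 6 nuclei, so 6 syllables.
Between /o/ (V1) and /u/ (V2): /fpz/; trying suffixes from longest down, /z/ is the first permitted one, so coda /fp/ | onset /z/.
Between /u/ (V2) and /u/ (V3): /wssp/ splits as /ws/ + /sp/ (/sp/ is the longest suffix that is a licit onset).
Between /u/ (V3) and /u/ (V4): /fw/ — entire cluster is a permitted onset → onset /fw/, coda ∅.
Between /u/ (V4) and /o/ (V5): /hhw/ splits as /h/ + /hw/ (/hw/ is the longest suffix that is a licit onset).
Between /o/ (V5) and /a/ (V6): /fw/ is a licit onset in full, so it all attaches to the next syllable.
Putting it together: hwofp.zuws.spu.fwuh.hwo.fwaw.
Mapping each syllable to C/V: /hwofp/ → CCVCC, /zuws/ → CVCC, /spu/ → CCV, /fwuh/ → CCVC, /hwo/ → CCV, /fwaw/ → CCVC.

CCVCC.CVCC.CCV.CCVC.CCV.CCVC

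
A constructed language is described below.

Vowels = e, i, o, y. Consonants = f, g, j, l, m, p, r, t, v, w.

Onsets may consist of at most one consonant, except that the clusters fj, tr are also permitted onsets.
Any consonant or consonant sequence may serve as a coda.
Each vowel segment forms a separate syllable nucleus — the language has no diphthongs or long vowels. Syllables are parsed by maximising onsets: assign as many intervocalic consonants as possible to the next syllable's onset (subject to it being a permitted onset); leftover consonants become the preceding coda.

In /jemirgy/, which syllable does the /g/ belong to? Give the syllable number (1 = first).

Vowels present: e, i, y; each is a nucleus, giving 3 syllables.
Between /e/ (V1) and /i/ (V2): just /m/ — single C goes to the following onset.
Between /i/ (V2) and /y/ (V3): /rg/ — longest licit onset from the right is /g/, leaving /r/ as coda.
Syllabification: je.mir.gy.
The /g/ is in the onset of syllable 3 (/gy/).

3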